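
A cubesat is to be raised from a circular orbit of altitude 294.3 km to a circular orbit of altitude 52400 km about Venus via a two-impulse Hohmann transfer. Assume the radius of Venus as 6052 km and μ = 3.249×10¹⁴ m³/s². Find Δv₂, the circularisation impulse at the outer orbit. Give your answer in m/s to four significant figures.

Δv ≈ 1314 m/s

r₁ = 6052 + 294.3 = 6346.3 km = 6.3463×10⁶ m.
r₂ = 6052 + 52400 = 58452 km = 5.8452×10⁷ m.
Transfer ellipse a_t = (r₁ + r₂)/2 = 3.240×10⁷ m.
At r₁: circular v_c1 = √(μ/r₁) = 7155 m/s; transfer-periapsis v_p = √[μ(2/r₁ − 1/a_t)] = 9611 m/s.
At r₂: circular v_c2 = √(μ/r₂) = 2358 m/s; transfer-apoapsis v_a = √[μ(2/r₂ − 1/a_t)] = 1043 m/s.
Δv₂ = v_c2 − v_a = 1314 m/s.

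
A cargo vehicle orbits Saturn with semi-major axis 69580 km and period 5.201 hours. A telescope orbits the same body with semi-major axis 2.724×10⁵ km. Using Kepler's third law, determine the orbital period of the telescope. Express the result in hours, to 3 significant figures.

T₂ ≈ 40.3 hours

Kepler's third law: T² ∝ a³, so T₂ = T₁ (a₂/a₁)^(3/2).
a₂/a₁ = 3.915, (a₂/a₁)^(3/2) = 7.746.
T₂ = 5.201 × 7.746 = 40.29 hours.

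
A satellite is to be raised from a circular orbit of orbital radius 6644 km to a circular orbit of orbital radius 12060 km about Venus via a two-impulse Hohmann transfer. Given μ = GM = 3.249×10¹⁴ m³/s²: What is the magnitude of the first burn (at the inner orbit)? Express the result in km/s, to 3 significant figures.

Δv ≈ 0.948 km/s

r₁ = 6644 km = 6.644×10⁶ m.
r₂ = 12060 km = 1.206×10⁷ m.
Transfer ellipse a_t = (r₁ + r₂)/2 = 9.352×10⁶ m.
At r₁: circular v_c1 = √(μ/r₁) = 6993 m/s; transfer-periapsis v_p = √[μ(2/r₁ − 1/a_t)] = 7941 m/s.
Δv₁ = v_p − v_c1 = 948.2 m/s.
= 0.9482 km/s.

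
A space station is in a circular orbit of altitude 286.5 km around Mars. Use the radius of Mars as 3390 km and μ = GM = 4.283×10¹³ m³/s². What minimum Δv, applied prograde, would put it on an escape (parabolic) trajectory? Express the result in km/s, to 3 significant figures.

Δv ≈ 1.41 km/s

r = 3390 + 286.5 = 3676.5 km = 3.6765×10⁶ m.
Circular speed v_c = √(μ/r) = 3413 m/s.
Escape speed v_esc = √(2μ/r) = √2 × v_c = 4827 m/s.
Δv = v_esc − v_c = 1414 m/s = 1.414 km/s.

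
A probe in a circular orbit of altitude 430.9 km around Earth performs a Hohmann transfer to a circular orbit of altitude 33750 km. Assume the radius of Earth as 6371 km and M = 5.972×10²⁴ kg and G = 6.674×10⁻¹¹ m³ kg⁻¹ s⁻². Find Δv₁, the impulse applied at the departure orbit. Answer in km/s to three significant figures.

Δv ≈ 2.36 km/s

μ = GM = 6.674×10⁻¹¹ × 5.972×10²⁴ = 3.986×10¹⁴ m³/s².
r₁ = 6371 + 430.9 = 6801.9 km = 6.8019×10⁶ m.
r₂ = 6371 + 33750 = 40121 km = 4.0121×10⁷ m.
Transfer ellipse a_t = (r₁ + r₂)/2 = 2.346×10⁷ m.
At r₁: circular v_c1 = √(μ/r₁) = 7655 m/s; transfer-perigee v_p = √[μ(2/r₁ − 1/a_t)] = 10010 m/s.
Δv₁ = v_p − v_c1 = 2355 m/s.
= 2.355 km/s.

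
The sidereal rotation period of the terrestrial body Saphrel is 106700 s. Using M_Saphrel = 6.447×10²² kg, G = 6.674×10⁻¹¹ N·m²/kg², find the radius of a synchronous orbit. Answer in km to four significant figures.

μ = GM = 6.674×10⁻¹¹ × 6.447×10²² = 4.303×10¹² m³/s².
A synchronous orbit has period T, so by Kepler's third law a = (μT²/4π²)^(1/3).
μT²/4π² = 4.303×10¹² × (1.067×10⁵)² / 39.48 = 1.241×10²¹ m³.
a = 1.075×10⁷ m = 10746 km.

r_sync ≈ 10750 km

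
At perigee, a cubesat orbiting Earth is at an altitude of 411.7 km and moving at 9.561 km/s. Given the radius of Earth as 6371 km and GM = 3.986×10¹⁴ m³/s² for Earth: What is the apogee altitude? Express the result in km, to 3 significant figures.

r_p = 6371 + 411.7 = 6782.7 km = 6.783×10⁶ m.
Specific energy ε = v²/2 − μ/r = -1.306×10⁷ J/kg, so a = −μ/(2ε) = 1.526×10⁷ m.
The apsides satisfy r_p + r_a = 2a, so the apogee radius is 2a − r_p = 2.374×10⁷ m = 23736 km.
Apogee altitude = 23736 − 6371 = 17365 km.

apogee altitude ≈ 17400 km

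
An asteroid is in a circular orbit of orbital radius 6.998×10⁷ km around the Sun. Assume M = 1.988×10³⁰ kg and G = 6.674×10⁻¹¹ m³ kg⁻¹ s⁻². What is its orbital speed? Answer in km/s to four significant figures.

μ = GM = 6.674×10⁻¹¹ × 1.988×10³⁰ = 1.327×10²⁰ m³/s².
r = 6.998×10⁷ km = 6.998×10¹⁰ m.
For a circular orbit v = √(μ/r) = √(1.327×10²⁰ / 6.998×10¹⁰) = √(1.896×10⁹) = 43540 m/s.
That is 43.54 km/s.

v ≈ 43.54 km/s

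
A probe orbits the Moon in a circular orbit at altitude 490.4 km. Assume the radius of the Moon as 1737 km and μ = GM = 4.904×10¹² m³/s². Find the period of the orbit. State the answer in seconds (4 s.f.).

r = 1737 + 490.4 = 2227.4 km = 2.2274×10⁶ m.
Kepler's third law: T = 2π√(r³/μ) = 2π√((2.227×10⁶)³ / 4.904×10¹²).
r³/μ = 2.253×10⁶ s², so T = 2π × 1.501×10³ = 9.432×10³ s.

T ≈ 9432 seconds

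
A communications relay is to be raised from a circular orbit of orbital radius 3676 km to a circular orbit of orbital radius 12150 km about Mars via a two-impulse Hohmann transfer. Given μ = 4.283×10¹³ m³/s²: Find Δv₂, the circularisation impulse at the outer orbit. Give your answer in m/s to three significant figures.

Δv ≈ 598 m/s

r₁ = 3676 km = 3.676×10⁶ m.
r₂ = 12150 km = 1.215×10⁷ m.
Transfer ellipse a_t = (r₁ + r₂)/2 = 7.913×10⁶ m.
At r₁: circular v_c1 = √(μ/r₁) = 3413 m/s; transfer-periapsis v_p = √[μ(2/r₁ − 1/a_t)] = 4230 m/s.
At r₂: circular v_c2 = √(μ/r₂) = 1878 m/s; transfer-apoapsis v_a = √[μ(2/r₂ − 1/a_t)] = 1280 m/s.
Δv₂ = v_c2 − v_a = 597.8 m/s.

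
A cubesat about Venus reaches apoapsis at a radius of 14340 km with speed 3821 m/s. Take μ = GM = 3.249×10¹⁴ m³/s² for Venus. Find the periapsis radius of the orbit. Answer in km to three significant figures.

r_a = 1.434×10⁷ m.
Specific energy ε = v²/2 − μ/r = -1.536×10⁷ J/kg, so a = −μ/(2ε) = 1.058×10⁷ m.
The apsides satisfy r_p + r_a = 2a, so the periapsis radius is 2a − r_a = 6.817×10⁶ m = 6816.6 km.

periapsis radius ≈ 6820 km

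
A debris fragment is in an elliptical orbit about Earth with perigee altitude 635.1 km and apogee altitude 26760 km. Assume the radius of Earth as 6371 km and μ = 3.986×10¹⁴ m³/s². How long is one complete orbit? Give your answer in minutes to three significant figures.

r_p = 6371 + 635.1 = 7006.1 km = 7.0061×10⁶ m.
r_a = 6371 + 26760 = 33131 km = 3.3131×10⁷ m.
Semi-major axis a = (r_p + r_a)/2 = (7006.1 + 33131)/2 = 20069 km = 2.007×10⁷ m.
By Kepler's third law T = 2π√(a³/μ) = 2π × 4.503×10³ = 2.829×10⁴ s.
= 471.6 minutes.

T ≈ 472 minutes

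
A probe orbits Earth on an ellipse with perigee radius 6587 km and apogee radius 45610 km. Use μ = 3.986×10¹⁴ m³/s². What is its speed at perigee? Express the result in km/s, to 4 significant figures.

Semi-major axis a = (r_p + r_a)/2 = 26098 km = 2.610×10⁷ m.
Vis-viva: v² = μ(2/r − 1/a) = 3.986×10¹⁴ × (3.036×10⁻⁷ − 3.832×10⁻⁸) = 1.058×10⁸ m²/s².
v = 10280 m/s = 10.28 km/s.

v ≈ 10.28 km/s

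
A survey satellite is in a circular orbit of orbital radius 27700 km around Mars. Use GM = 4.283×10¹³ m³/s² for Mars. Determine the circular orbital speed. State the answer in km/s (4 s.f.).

v ≈ 1.243 km/s

r = 27700 km = 2.770×10⁷ m.
For a circular orbit v = √(μ/r) = √(4.283×10¹³ / 2.770×10⁷) = √(1.546×10⁶) = 1243 m/s.
That is 1.243 km/s.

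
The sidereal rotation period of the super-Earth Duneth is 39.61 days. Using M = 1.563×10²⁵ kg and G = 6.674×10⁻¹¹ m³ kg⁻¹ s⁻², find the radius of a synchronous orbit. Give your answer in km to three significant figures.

r_sync ≈ 6.76×10⁵ km

μ = GM = 6.674×10⁻¹¹ × 1.563×10²⁵ = 1.043×10¹⁵ m³/s².
T = 39.61 days = 3.422×10⁶ s.
A synchronous orbit has period T, so by Kepler's third law a = (μT²/4π²)^(1/3).
μT²/4π² = 1.043×10¹⁵ × (3.422×10⁶)² / 39.48 = 3.095×10²⁶ m³.
a = 6.764×10⁸ m = 6.7641×10⁵ km.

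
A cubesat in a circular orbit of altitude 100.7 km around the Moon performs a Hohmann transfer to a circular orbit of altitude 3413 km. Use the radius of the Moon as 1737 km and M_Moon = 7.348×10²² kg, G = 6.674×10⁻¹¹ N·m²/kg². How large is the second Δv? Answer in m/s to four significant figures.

μ = GM = 6.674×10⁻¹¹ × 7.348×10²² = 4.904×10¹² m³/s².
r₁ = 1737 + 100.7 = 1837.7 km = 1.8377×10⁶ m.
r₂ = 1737 + 3413 = 5150.0 km = 5.1500×10⁶ m.
Transfer ellipse a_t = (r₁ + r₂)/2 = 3.494×10⁶ m.
At r₁: circular v_c1 = √(μ/r₁) = 1634 m/s; transfer-perilune v_p = √[μ(2/r₁ − 1/a_t)] = 1983 m/s.
At r₂: circular v_c2 = √(μ/r₂) = 975.8 m/s; transfer-apolune v_a = √[μ(2/r₂ − 1/a_t)] = 707.7 m/s.
Δv₂ = v_c2 − v_a = 268.1 m/s.

Δv ≈ 268.1 m/s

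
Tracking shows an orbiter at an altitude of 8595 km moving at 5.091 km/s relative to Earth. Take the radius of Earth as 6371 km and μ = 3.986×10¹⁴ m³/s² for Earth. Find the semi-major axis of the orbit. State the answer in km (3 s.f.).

r = 6371 + 8595 = 14966 km = 1.497×10⁷ m.
Specific orbital energy ε = v²/2 − μ/r = (5091)²/2 − 3.986×10¹⁴/1.497×10⁷ = -1.367×10⁷ J/kg.
Since ε = −μ/(2a), a = −μ/(2ε) = 1.457×10⁷ m = 14575 km.

a ≈ 14600 km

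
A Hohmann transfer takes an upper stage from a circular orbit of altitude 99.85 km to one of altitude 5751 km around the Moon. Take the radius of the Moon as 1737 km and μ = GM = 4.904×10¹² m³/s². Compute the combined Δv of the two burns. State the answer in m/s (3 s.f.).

Δv_total ≈ 738 m/s

r₁ = 1737 + 99.85 = 1836.8 km = 1.8368×10⁶ m.
r₂ = 1737 + 5751 = 7488.0 km = 7.4880×10⁶ m.
Transfer ellipse a_t = (r₁ + r₂)/2 = 4.662×10⁶ m.
At r₁: circular v_c1 = √(μ/r₁) = 1634 m/s; transfer-perilune v_p = √[μ(2/r₁ − 1/a_t)] = 2071 m/s.
Δv₁ = v_p − v_c1 = 436.7 m/s.
At r₂: circular v_c2 = √(μ/r₂) = 809.3 m/s; transfer-apolune v_a = √[μ(2/r₂ − 1/a_t)] = 508.0 m/s.
Δv₂ = v_c2 − v_a = 301.3 m/s.
Total Δv = Δv₁ + Δv₂ = 738.1 m/s.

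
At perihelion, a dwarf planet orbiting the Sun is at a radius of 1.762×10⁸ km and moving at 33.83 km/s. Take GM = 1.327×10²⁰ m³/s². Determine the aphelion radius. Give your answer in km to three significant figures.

aphelion radius ≈ 5.57×10⁸ km

r_p = 1.762×10¹¹ m.
Specific energy ε = v²/2 − μ/r = -1.809×10⁸ J/kg, so a = −μ/(2ε) = 3.668×10¹¹ m.
The apsides satisfy r_p + r_a = 2a, so the aphelion radius is 2a − r_p = 5.574×10¹¹ m = 5.5741×10⁸ km.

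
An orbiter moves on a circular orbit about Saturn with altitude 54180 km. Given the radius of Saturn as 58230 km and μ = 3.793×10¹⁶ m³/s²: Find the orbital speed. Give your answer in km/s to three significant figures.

r = 58230 + 54180 = 112410 km = 1.1241×10⁸ m.
For a circular orbit v = √(μ/r) = √(3.793×10¹⁶ / 1.124×10⁸) = √(3.374×10⁸) = 18370 m/s.
That is 18.37 km/s.

v ≈ 18.4 km/s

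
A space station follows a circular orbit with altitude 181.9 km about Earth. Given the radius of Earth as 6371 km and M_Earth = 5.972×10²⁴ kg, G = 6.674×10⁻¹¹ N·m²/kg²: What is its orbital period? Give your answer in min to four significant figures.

μ = GM = 6.674×10⁻¹¹ × 5.972×10²⁴ = 3.986×10¹⁴ m³/s².
r = 6371 + 181.9 = 6552.9 km = 6.5529×10⁶ m.
Kepler's third law: T = 2π√(r³/μ) = 2π√((6.553×10⁶)³ / 3.986×10¹⁴).
r³/μ = 7.060×10⁵ s², so T = 2π × 8.402×10² = 5.279×10³ s.
Converting: 5.279×10³ s ÷ 60.00 = 87.99 min.

T ≈ 87.99 min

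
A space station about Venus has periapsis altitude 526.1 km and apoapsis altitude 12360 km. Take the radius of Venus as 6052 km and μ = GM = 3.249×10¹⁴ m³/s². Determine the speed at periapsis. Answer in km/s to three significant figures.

r_p = 6052 + 526.1 = 6578.1 km = 6.5781×10⁶ m.
r_a = 6052 + 12360 = 18412 km = 1.8412×10⁷ m.
Semi-major axis a = (r_p + r_a)/2 = 12495 km = 1.250×10⁷ m.
Vis-viva: v² = μ(2/r − 1/a) = 3.249×10¹⁴ × (3.040×10⁻⁷ − 8.003×10⁻⁸) = 7.278×10⁷ m²/s².
v = 8531 m/s = 8.531 km/s.

v ≈ 8.53 km/s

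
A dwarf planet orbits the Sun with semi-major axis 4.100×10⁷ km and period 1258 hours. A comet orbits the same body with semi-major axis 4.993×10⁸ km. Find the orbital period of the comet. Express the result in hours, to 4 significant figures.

T₂ ≈ 53460 hours

Kepler's third law: T² ∝ a³, so T₂ = T₁ (a₂/a₁)^(3/2).
a₂/a₁ = 12.18, (a₂/a₁)^(3/2) = 42.50.
T₂ = 1258 × 42.50 = 53460 hours.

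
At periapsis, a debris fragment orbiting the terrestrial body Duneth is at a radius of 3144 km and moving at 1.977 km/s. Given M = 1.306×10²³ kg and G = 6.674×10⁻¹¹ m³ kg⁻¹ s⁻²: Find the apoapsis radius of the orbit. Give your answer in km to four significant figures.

apoapsis radius ≈ 7511 km

μ = GM = 6.674×10⁻¹¹ × 1.306×10²³ = 8.716×10¹² m³/s².
r_p = 3.144×10⁶ m.
Specific energy ε = v²/2 − μ/r = -8.181×10⁵ J/kg, so a = −μ/(2ε) = 5.327×10⁶ m.
The apsides satisfy r_p + r_a = 2a, so the apoapsis radius is 2a − r_p = 7.511×10⁶ m = 7510.5 km.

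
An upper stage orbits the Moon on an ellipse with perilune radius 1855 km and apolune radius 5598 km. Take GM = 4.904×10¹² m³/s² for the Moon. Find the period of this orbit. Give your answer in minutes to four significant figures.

Semi-major axis a = (r_p + r_a)/2 = (1855.0 + 5598.0)/2 = 3726.5 km = 3.726×10⁶ m.
By Kepler's third law T = 2π√(a³/μ) = 2π × 3.248×10³ = 2.041×10⁴ s.
= 340.2 minutes.

T ≈ 340.2 minutes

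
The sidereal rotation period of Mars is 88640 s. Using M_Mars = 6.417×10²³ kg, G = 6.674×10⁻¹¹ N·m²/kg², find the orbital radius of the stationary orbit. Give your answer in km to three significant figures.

r_sync ≈ 20400 km

μ = GM = 6.674×10⁻¹¹ × 6.417×10²³ = 4.283×10¹³ m³/s².
A synchronous orbit has period T, so by Kepler's third law a = (μT²/4π²)^(1/3).
μT²/4π² = 4.283×10¹³ × (8.864×10⁴)² / 39.48 = 8.524×10²¹ m³.
a = 2.043×10⁷ m = 20427 km.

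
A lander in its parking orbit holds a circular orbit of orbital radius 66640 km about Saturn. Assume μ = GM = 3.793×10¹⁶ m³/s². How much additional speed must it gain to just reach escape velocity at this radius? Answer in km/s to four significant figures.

r = 66640 km = 6.664×10⁷ m.
Circular speed v_c = √(μ/r) = 23860 m/s.
Escape speed v_esc = √(2μ/r) = √2 × v_c = 33740 m/s.
Δv = v_esc − v_c = 9882 m/s = 9.882 km/s.

Δv ≈ 9.882 km/s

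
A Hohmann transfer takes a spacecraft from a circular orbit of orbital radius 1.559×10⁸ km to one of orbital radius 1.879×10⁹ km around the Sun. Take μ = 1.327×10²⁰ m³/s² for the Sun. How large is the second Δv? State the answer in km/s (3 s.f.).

r₁ = 1.559×10⁸ km = 1.559×10¹¹ m.
r₂ = 1.879×10⁹ km = 1.879×10¹² m.
Transfer ellipse a_t = (r₁ + r₂)/2 = 1.017×10¹² m.
At r₁: circular v_c1 = √(μ/r₁) = 29180 m/s; transfer-perihelion v_p = √[μ(2/r₁ − 1/a_t)] = 39650 m/s.
At r₂: circular v_c2 = √(μ/r₂) = 8404 m/s; transfer-aphelion v_a = √[μ(2/r₂ − 1/a_t)] = 3290 m/s.
Δv₂ = v_c2 − v_a = 5114 m/s.
= 5.114 km/s.

Δv ≈ 5.11 km/s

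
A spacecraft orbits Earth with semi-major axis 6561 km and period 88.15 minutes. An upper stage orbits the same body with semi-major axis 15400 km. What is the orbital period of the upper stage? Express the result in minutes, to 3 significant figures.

T₂ ≈ 317 minutes

Kepler's third law: T² ∝ a³, so T₂ = T₁ (a₂/a₁)^(3/2).
a₂/a₁ = 2.347, (a₂/a₁)^(3/2) = 3.596.
T₂ = 88.15 × 3.596 = 317.0 minutes.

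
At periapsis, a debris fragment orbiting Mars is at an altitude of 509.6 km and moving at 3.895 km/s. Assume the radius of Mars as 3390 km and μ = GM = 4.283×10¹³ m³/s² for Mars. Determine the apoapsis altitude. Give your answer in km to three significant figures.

r_p = 3390 + 509.6 = 3899.6 km = 3.900×10⁶ m.
Specific energy ε = v²/2 − μ/r = -3.398×10⁶ J/kg, so a = −μ/(2ε) = 6.303×10⁶ m.
The apsides satisfy r_p + r_a = 2a, so the apoapsis radius is 2a − r_p = 8.706×10⁶ m = 8706.1 km.
Apoapsis altitude = 8706.1 − 3390 = 5316.1 km.

apoapsis altitude ≈ 5320 km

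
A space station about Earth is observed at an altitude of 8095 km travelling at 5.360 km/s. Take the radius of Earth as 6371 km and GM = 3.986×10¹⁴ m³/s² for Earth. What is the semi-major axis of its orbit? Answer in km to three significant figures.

r = 6371 + 8095 = 14466 km = 1.447×10⁷ m.
Specific orbital energy ε = v²/2 − μ/r = (5360)²/2 − 3.986×10¹⁴/1.447×10⁷ = -1.319×10⁷ J/kg.
Since ε = −μ/(2a), a = −μ/(2ε) = 1.511×10⁷ m = 15111 km.

a ≈ 15100 km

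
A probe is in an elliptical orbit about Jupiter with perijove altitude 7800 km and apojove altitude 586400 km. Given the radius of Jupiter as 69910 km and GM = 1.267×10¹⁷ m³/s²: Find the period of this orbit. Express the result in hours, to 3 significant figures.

T ≈ 34.5 hours

r_p = 69910 + 7800 = 77710 km = 7.7710×10⁷ m.
r_a = 69910 + 586400 = 656310 km = 6.5631×10⁸ m.
Semi-major axis a = (r_p + r_a)/2 = (77710 + 6.5631×10⁵)/2 = 3.6701×10⁵ km = 3.670×10⁸ m.
By Kepler's third law T = 2π√(a³/μ) = 2π × 1.975×10⁴ = 1.241×10⁵ s.
= 34.48 hours.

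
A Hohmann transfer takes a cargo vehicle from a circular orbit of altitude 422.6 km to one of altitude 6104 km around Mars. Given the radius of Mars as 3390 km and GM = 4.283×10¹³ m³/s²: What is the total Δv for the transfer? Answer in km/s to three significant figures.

r₁ = 3390 + 422.6 = 3812.6 km = 3.8126×10⁶ m.
r₂ = 3390 + 6104 = 9494.0 km = 9.4940×10⁶ m.
Transfer ellipse a_t = (r₁ + r₂)/2 = 6.653×10⁶ m.
At r₁: circular v_c1 = √(μ/r₁) = 3352 m/s; transfer-periapsis v_p = √[μ(2/r₁ − 1/a_t)] = 4004 m/s.
Δv₁ = v_p − v_c1 = 652.1 m/s.
At r₂: circular v_c2 = √(μ/r₂) = 2124 m/s; transfer-apoapsis v_a = √[μ(2/r₂ − 1/a_t)] = 1608 m/s.
Δv₂ = v_c2 − v_a = 516.1 m/s.
Total Δv = Δv₁ + Δv₂ = 1168 m/s = 1.168 km/s.

Δv_total ≈ 1.17 km/s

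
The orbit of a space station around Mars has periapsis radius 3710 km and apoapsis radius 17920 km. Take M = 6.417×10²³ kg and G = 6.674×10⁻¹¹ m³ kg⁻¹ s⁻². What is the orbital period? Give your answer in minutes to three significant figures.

μ = GM = 6.674×10⁻¹¹ × 6.417×10²³ = 4.283×10¹³ m³/s².
Semi-major axis a = (r_p + r_a)/2 = (3710.0 + 17920)/2 = 10815 km = 1.082×10⁷ m.
By Kepler's third law T = 2π√(a³/μ) = 2π × 5.435×10³ = 3.415×10⁴ s.
= 569.1 minutes.

T ≈ 569 minutes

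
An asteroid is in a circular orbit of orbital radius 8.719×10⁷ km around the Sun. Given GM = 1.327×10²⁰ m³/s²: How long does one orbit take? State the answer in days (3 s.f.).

T ≈ 163 days

r = 8.719×10⁷ km = 8.719×10¹⁰ m.
Kepler's third law: T = 2π√(r³/μ) = 2π√((8.719×10¹⁰)³ / 1.327×10²⁰).
r³/μ = 4.995×10¹² s², so T = 2π × 2.235×10⁶ = 1.404×10⁷ s.
Converting: 1.404×10⁷ s ÷ 86400 = 162.5 days.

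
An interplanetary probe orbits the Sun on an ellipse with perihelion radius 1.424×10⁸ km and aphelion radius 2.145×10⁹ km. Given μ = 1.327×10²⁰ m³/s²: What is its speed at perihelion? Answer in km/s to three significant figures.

Semi-major axis a = (r_p + r_a)/2 = 1.1437×10⁹ km = 1.144×10¹² m.
Vis-viva: v² = μ(2/r − 1/a) = 1.327×10²⁰ × (1.404×10⁻¹¹ − 8.744×10⁻¹³) = 1.748×10⁹ m²/s².
v = 41810 m/s = 41.81 km/s.

v ≈ 41.8 km/s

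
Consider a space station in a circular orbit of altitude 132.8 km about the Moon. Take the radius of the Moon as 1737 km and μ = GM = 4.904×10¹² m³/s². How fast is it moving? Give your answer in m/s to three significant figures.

r = 1737 + 132.8 = 1869.8 km = 1.8698×10⁶ m.
For a circular orbit v = √(μ/r) = √(4.904×10¹² / 1.870×10⁶) = √(2.623×10⁶) = 1619 m/s.

v ≈ 1620 m/s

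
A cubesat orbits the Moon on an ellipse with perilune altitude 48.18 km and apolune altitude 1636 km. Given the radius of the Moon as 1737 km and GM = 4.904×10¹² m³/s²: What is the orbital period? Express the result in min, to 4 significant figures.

r_p = 1737 + 48.18 = 1785.2 km = 1.7852×10⁶ m.
r_a = 1737 + 1636 = 3373.0 km = 3.3730×10⁶ m.
Semi-major axis a = (r_p + r_a)/2 = (1785.2 + 3373.0)/2 = 2579.1 km = 2.579×10⁶ m.
By Kepler's third law T = 2π√(a³/μ) = 2π × 1.870×10³ = 1.175×10⁴ s.
= 195.9 min.

T ≈ 195.9 min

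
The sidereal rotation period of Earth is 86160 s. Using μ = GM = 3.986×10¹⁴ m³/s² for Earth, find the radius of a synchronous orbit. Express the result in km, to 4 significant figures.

r_sync ≈ 42160 km

A synchronous orbit has period T, so by Kepler's third law a = (μT²/4π²)^(1/3).
μT²/4π² = 3.986×10¹⁴ × (8.616×10⁴)² / 39.48 = 7.495×10²² m³.
a = 4.216×10⁷ m = 42163 km.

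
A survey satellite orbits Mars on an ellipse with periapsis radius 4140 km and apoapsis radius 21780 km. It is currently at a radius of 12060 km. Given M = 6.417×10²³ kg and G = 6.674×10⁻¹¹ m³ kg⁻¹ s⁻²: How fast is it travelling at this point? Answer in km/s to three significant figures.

μ = GM = 6.674×10⁻¹¹ × 6.417×10²³ = 4.283×10¹³ m³/s².
Semi-major axis a = (r_p + r_a)/2 = 12960 km = 1.296×10⁷ m.
Vis-viva: v² = μ(2/r − 1/a) = 4.283×10¹³ × (1.658×10⁻⁷ − 7.716×10⁻⁸) = 3.798×10⁶ m²/s².
v = 1949 m/s = 1.949 km/s.

v ≈ 1.95 km/s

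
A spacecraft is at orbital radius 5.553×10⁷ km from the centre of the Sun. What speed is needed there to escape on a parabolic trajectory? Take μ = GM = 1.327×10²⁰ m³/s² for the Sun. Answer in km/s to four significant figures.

v_esc ≈ 69.13 km/s

r = 5.553×10⁷ km = 5.553×10¹⁰ m.
Escape speed v_esc = √(2μ/r) = √(2 × 1.327×10²⁰ / 5.553×10¹⁰) = √(4.779×10⁹) = 69130 m/s.
= 69.13 km/s.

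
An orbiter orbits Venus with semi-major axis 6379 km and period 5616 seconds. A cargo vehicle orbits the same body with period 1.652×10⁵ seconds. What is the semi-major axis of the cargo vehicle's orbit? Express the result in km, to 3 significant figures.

a₂ ≈ 60800 km

Kepler's third law: a³ ∝ T², so a₂ = a₁ (T₂/T₁)^(2/3).
T₂/T₁ = 29.42, (T₂/T₁)^(2/3) = 9.529.
a₂ = 6379 × 9.529 = 60790 km.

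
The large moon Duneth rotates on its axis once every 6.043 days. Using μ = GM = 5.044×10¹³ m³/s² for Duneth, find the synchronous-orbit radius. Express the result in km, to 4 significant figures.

T = 6.043 days = 5.221×10⁵ s.
A synchronous orbit has period T, so by Kepler's third law a = (μT²/4π²)^(1/3).
μT²/4π² = 5.044×10¹³ × (5.221×10⁵)² / 39.48 = 3.483×10²³ m³.
a = 7.036×10⁷ m = 70358 km.

r_sync ≈ 70360 km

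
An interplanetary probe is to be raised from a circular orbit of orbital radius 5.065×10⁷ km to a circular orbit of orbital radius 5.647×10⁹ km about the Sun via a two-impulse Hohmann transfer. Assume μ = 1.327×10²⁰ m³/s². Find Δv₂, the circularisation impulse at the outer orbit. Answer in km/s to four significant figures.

Δv ≈ 4.201 km/s

r₁ = 5.065×10⁷ km = 5.065×10¹⁰ m.
r₂ = 5.647×10⁹ km = 5.647×10¹² m.
Transfer ellipse a_t = (r₁ + r₂)/2 = 2.849×10¹² m.
At r₁: circular v_c1 = √(μ/r₁) = 51190 m/s; transfer-perihelion v_p = √[μ(2/r₁ − 1/a_t)] = 72060 m/s.
At r₂: circular v_c2 = √(μ/r₂) = 4848 m/s; transfer-aphelion v_a = √[μ(2/r₂ − 1/a_t)] = 646.4 m/s.
Δv₂ = v_c2 − v_a = 4201 m/s.
= 4.201 km/s.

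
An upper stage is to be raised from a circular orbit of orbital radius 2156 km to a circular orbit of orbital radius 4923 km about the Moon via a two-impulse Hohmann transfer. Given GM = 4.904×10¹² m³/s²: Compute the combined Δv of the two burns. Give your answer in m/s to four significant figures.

r₁ = 2156 km = 2.156×10⁶ m.
r₂ = 4923 km = 4.923×10⁶ m.
Transfer ellipse a_t = (r₁ + r₂)/2 = 3.540×10⁶ m.
At r₁: circular v_c1 = √(μ/r₁) = 1508 m/s; transfer-perilune v_p = √[μ(2/r₁ − 1/a_t)] = 1779 m/s.
Δv₁ = v_p − v_c1 = 270.5 m/s.
At r₂: circular v_c2 = √(μ/r₂) = 998.1 m/s; transfer-apolune v_a = √[μ(2/r₂ − 1/a_t)] = 779.0 m/s.
Δv₂ = v_c2 − v_a = 219.1 m/s.
Total Δv = Δv₁ + Δv₂ = 489.6 m/s.

Δv_total ≈ 489.6 m/s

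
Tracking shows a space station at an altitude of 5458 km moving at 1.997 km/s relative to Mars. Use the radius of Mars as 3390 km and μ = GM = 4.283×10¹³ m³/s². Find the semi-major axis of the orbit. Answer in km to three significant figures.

r = 3390 + 5458 = 8848.0 km = 8.848×10⁶ m.
Specific orbital energy ε = v²/2 − μ/r = (1997)²/2 − 4.283×10¹³/8.848×10⁶ = -2.847×10⁶ J/kg.
Since ε = −μ/(2a), a = −μ/(2ε) = 7.523×10⁶ m = 7522.9 km.

a ≈ 7520 km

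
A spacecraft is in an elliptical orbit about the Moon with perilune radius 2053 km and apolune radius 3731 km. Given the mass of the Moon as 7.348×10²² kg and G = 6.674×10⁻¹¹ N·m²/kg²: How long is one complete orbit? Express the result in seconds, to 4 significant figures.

T ≈ 13950 seconds

μ = GM = 6.674×10⁻¹¹ × 7.348×10²² = 4.904×10¹² m³/s².
Semi-major axis a = (r_p + r_a)/2 = (2053.0 + 3731.0)/2 = 2892.0 km = 2.892×10⁶ m.
By Kepler's third law T = 2π√(a³/μ) = 2π × 2.221×10³ = 1.395×10⁴ s.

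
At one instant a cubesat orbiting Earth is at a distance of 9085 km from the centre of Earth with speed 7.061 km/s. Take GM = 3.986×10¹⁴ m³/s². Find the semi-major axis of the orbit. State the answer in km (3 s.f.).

r = 9.085×10⁶ m.
Specific orbital energy ε = v²/2 − μ/r = (7061)²/2 − 3.986×10¹⁴/9.085×10⁶ = -1.895×10⁷ J/kg.
Since ε = −μ/(2a), a = −μ/(2ε) = 1.052×10⁷ m = 10520 km.

a ≈ 10500 km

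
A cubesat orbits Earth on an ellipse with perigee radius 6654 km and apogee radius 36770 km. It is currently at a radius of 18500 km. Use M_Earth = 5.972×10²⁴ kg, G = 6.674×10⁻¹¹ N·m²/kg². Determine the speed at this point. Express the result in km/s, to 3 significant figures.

v ≈ 4.97 km/s

μ = GM = 6.674×10⁻¹¹ × 5.972×10²⁴ = 3.986×10¹⁴ m³/s².
Semi-major axis a = (r_p + r_a)/2 = 21712 km = 2.171×10⁷ m.
Vis-viva: v² = μ(2/r − 1/a) = 3.986×10¹⁴ × (1.081×10⁻⁷ − 4.606×10⁻⁸) = 2.473×10⁷ m²/s².
v = 4973 m/s = 4.973 km/s.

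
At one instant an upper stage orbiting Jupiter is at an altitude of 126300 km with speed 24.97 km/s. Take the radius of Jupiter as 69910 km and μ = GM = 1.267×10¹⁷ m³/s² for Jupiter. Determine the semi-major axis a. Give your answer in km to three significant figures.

a ≈ 1.90×10⁵ km

r = 69910 + 126300 = 1.9621×10⁵ km = 1.962×10⁸ m.
Specific orbital energy ε = v²/2 − μ/r = (24970)²/2 − 1.267×10¹⁷/1.962×10⁸ = -3.340×10⁸ J/kg.
Since ε = −μ/(2a), a = −μ/(2ε) = 1.897×10⁸ m = 1.8968×10⁵ km.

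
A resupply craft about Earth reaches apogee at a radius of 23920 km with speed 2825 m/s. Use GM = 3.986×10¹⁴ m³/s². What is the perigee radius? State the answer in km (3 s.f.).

r_a = 2.392×10⁷ m.
Specific energy ε = v²/2 − μ/r = -1.267×10⁷ J/kg, so a = −μ/(2ε) = 1.573×10⁷ m.
The apsides satisfy r_p + r_a = 2a, so the perigee radius is 2a − r_a = 7.531×10⁶ m = 7531.3 km.

perigee radius ≈ 7530 km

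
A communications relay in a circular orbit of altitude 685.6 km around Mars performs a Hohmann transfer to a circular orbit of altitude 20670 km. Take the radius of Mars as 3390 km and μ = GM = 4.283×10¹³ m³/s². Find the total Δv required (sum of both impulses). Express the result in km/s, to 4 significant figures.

Δv_total ≈ 1.614 km/s

r₁ = 3390 + 685.6 = 4075.6 km = 4.0756×10⁶ m.
r₂ = 3390 + 20670 = 24060 km = 2.4060×10⁷ m.
Transfer ellipse a_t = (r₁ + r₂)/2 = 1.407×10⁷ m.
At r₁: circular v_c1 = √(μ/r₁) = 3242 m/s; transfer-periapsis v_p = √[μ(2/r₁ − 1/a_t)] = 4239 m/s.
Δv₁ = v_p − v_c1 = 997.7 m/s.
At r₂: circular v_c2 = √(μ/r₂) = 1334 m/s; transfer-apoapsis v_a = √[μ(2/r₂ − 1/a_t)] = 718.1 m/s.
Δv₂ = v_c2 − v_a = 616.1 m/s.
Total Δv = Δv₁ + Δv₂ = 1614 m/s = 1.614 km/s.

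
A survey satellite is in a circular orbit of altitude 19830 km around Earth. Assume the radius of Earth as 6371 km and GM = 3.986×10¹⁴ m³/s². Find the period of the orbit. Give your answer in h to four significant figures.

T ≈ 11.72 h

r = 6371 + 19830 = 26201 km = 2.6201×10⁷ m.
Kepler's third law: T = 2π√(r³/μ) = 2π√((2.620×10⁷)³ / 3.986×10¹⁴).
r³/μ = 4.512×10⁷ s², so T = 2π × 6.718×10³ = 4.221×10⁴ s.
Converting: 4.221×10⁴ s ÷ 3600 = 11.72 h.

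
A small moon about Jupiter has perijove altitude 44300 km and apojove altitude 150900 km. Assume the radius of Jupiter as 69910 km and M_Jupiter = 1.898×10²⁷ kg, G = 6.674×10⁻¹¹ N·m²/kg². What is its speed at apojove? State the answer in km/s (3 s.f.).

μ = GM = 6.674×10⁻¹¹ × 1.898×10²⁷ = 1.267×10¹⁷ m³/s².
r_p = 69910 + 44300 = 114210 km = 1.1421×10⁸ m.
r_a = 69910 + 150900 = 220810 km = 2.2081×10⁸ m.
Semi-major axis a = (r_p + r_a)/2 = 1.6751×10⁵ km = 1.675×10⁸ m.
Vis-viva: v² = μ(2/r − 1/a) = 1.267×10¹⁷ × (9.058×10⁻⁹ − 5.970×10⁻⁹) = 3.911×10⁸ m²/s².
v = 19780 m/s = 19.78 km/s.

v ≈ 19.8 km/s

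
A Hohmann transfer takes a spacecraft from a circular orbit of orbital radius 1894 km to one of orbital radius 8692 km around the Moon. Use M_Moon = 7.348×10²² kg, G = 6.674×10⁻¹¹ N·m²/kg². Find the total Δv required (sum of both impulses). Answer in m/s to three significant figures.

Δv_total ≈ 755 m/s

μ = GM = 6.674×10⁻¹¹ × 7.348×10²² = 4.904×10¹² m³/s².
r₁ = 1894 km = 1.894×10⁶ m.
r₂ = 8692 km = 8.692×10⁶ m.
Transfer ellipse a_t = (r₁ + r₂)/2 = 5.293×10⁶ m.
At r₁: circular v_c1 = √(μ/r₁) = 1609 m/s; transfer-perilune v_p = √[μ(2/r₁ − 1/a_t)] = 2062 m/s.
Δv₁ = v_p − v_c1 = 452.9 m/s.
At r₂: circular v_c2 = √(μ/r₂) = 751.1 m/s; transfer-apolune v_a = √[μ(2/r₂ − 1/a_t)] = 449.3 m/s.
Δv₂ = v_c2 − v_a = 301.8 m/s.
Total Δv = Δv₁ + Δv₂ = 754.7 m/s.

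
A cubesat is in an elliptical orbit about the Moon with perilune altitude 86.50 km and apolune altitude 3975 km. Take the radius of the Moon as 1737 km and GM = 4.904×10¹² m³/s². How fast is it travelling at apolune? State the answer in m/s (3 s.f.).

v ≈ 645 m/s

r_p = 1737 + 86.50 = 1823.5 km = 1.8235×10⁶ m.
r_a = 1737 + 3975 = 5712.0 km = 5.7120×10⁶ m.
Semi-major axis a = (r_p + r_a)/2 = 3767.8 km = 3.768×10⁶ m.
Vis-viva: v² = μ(2/r − 1/a) = 4.904×10¹² × (3.501×10⁻⁷ − 2.654×10⁻⁷) = 4.155×10⁵ m²/s².
v = 644.6 m/s.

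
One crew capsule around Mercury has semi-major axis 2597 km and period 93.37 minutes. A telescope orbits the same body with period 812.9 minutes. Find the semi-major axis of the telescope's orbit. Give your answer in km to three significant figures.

Kepler's third law: a³ ∝ T², so a₂ = a₁ (T₂/T₁)^(2/3).
T₂/T₁ = 8.706, (T₂/T₁)^(2/3) = 4.232.
a₂ = 2597 × 4.232 = 10990 km.

a₂ ≈ 11000 km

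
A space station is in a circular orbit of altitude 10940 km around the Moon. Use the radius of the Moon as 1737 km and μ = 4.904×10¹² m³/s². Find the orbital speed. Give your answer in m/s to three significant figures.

r = 1737 + 10940 = 12677 km = 1.2677×10⁷ m.
For a circular orbit v = √(μ/r) = √(4.904×10¹² / 1.268×10⁷) = √(3.868×10⁵) = 622.0 m/s.

v ≈ 622 m/s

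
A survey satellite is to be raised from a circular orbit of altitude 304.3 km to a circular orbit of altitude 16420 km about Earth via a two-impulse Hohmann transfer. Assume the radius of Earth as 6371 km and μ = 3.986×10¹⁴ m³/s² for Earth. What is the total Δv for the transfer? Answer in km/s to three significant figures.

r₁ = 6371 + 304.3 = 6675.3 km = 6.6753×10⁶ m.
r₂ = 6371 + 16420 = 22791 km = 2.2791×10⁷ m.
Transfer ellipse a_t = (r₁ + r₂)/2 = 1.473×10⁷ m.
At r₁: circular v_c1 = √(μ/r₁) = 7727 m/s; transfer-perigee v_p = √[μ(2/r₁ − 1/a_t)] = 9611 m/s.
Δv₁ = v_p − v_c1 = 1884 m/s.
At r₂: circular v_c2 = √(μ/r₂) = 4182 m/s; transfer-apogee v_a = √[μ(2/r₂ − 1/a_t)] = 2815 m/s.
Δv₂ = v_c2 − v_a = 1367 m/s.
Total Δv = Δv₁ + Δv₂ = 3251 m/s = 3.251 km/s.

Δv_total ≈ 3.25 km/s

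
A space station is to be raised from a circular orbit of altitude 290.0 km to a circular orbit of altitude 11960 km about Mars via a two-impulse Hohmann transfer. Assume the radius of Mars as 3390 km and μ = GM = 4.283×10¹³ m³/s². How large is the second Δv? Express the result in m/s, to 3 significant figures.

r₁ = 3390 + 290.0 = 3680.0 km = 3.6800×10⁶ m.
r₂ = 3390 + 11960 = 15350 km = 1.5350×10⁷ m.
Transfer ellipse a_t = (r₁ + r₂)/2 = 9.515×10⁶ m.
At r₁: circular v_c1 = √(μ/r₁) = 3412 m/s; transfer-periapsis v_p = √[μ(2/r₁ − 1/a_t)] = 4333 m/s.
At r₂: circular v_c2 = √(μ/r₂) = 1670 m/s; transfer-apoapsis v_a = √[μ(2/r₂ − 1/a_t)] = 1039 m/s.
Δv₂ = v_c2 − v_a = 631.6 m/s.

Δv ≈ 632 m/s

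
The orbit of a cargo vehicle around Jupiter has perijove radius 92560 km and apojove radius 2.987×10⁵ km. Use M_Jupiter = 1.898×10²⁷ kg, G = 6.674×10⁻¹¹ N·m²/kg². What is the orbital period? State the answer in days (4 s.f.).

T ≈ 0.5591 days

μ = GM = 6.674×10⁻¹¹ × 1.898×10²⁷ = 1.267×10¹⁷ m³/s².
Semi-major axis a = (r_p + r_a)/2 = (92560 + 2.9870×10⁵)/2 = 1.9563×10⁵ km = 1.956×10⁸ m.
By Kepler's third law T = 2π√(a³/μ) = 2π × 7.688×10³ = 4.830×10⁴ s.
= 0.5591 days.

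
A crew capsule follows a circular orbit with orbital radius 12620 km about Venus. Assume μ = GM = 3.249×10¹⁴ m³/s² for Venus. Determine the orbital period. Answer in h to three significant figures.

T ≈ 4.34 h

r = 12620 km = 1.262×10⁷ m.
Kepler's third law: T = 2π√(r³/μ) = 2π√((1.262×10⁷)³ / 3.249×10¹⁴).
r³/μ = 6.186×10⁶ s², so T = 2π × 2.487×10³ = 1.563×10⁴ s.
Converting: 1.563×10⁴ s ÷ 3600 = 4.341 h.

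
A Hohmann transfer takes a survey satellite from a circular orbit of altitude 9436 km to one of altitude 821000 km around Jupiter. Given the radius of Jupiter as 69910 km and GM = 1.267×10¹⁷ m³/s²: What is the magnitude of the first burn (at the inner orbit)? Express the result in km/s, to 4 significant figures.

Δv ≈ 14.19 km/s

r₁ = 69910 + 9436 = 79346 km = 7.9346×10⁷ m.
r₂ = 69910 + 821000 = 890910 km = 8.9091×10⁸ m.
Transfer ellipse a_t = (r₁ + r₂)/2 = 4.851×10⁸ m.
At r₁: circular v_c1 = √(μ/r₁) = 39960 m/s; transfer-perijove v_p = √[μ(2/r₁ − 1/a_t)] = 54150 m/s.
Δv₁ = v_p − v_c1 = 14190 m/s.
= 14.19 km/s.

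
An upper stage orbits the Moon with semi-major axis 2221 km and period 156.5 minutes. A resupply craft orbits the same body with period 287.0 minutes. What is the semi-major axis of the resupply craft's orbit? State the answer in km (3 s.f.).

Kepler's third law: a³ ∝ T², so a₂ = a₁ (T₂/T₁)^(2/3).
T₂/T₁ = 1.834, (T₂/T₁)^(2/3) = 1.498.
a₂ = 2221 × 1.498 = 3328 km.

a₂ ≈ 3330 km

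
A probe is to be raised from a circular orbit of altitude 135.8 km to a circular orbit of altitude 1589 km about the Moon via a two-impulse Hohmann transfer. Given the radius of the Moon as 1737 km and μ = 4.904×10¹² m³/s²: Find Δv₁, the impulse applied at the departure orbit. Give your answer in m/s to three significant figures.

Δv ≈ 212 m/s

r₁ = 1737 + 135.8 = 1872.8 km = 1.8728×10⁶ m.
r₂ = 1737 + 1589 = 3326.0 km = 3.3260×10⁶ m.
Transfer ellipse a_t = (r₁ + r₂)/2 = 2.599×10⁶ m.
At r₁: circular v_c1 = √(μ/r₁) = 1618 m/s; transfer-perilune v_p = √[μ(2/r₁ − 1/a_t)] = 1830 m/s.
Δv₁ = v_p − v_c1 = 212.2 m/s.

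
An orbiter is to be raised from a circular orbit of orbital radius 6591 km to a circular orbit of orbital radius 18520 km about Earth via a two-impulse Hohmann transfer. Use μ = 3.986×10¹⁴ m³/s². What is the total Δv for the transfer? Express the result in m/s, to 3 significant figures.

r₁ = 6591 km = 6.591×10⁶ m.
r₂ = 18520 km = 1.852×10⁷ m.
Transfer ellipse a_t = (r₁ + r₂)/2 = 1.256×10⁷ m.
At r₁: circular v_c1 = √(μ/r₁) = 7777 m/s; transfer-perigee v_p = √[μ(2/r₁ − 1/a_t)] = 9445 m/s.
Δv₁ = v_p − v_c1 = 1668 m/s.
At r₂: circular v_c2 = √(μ/r₂) = 4639 m/s; transfer-apogee v_a = √[μ(2/r₂ − 1/a_t)] = 3361 m/s.
Δv₂ = v_c2 − v_a = 1278 m/s.
Total Δv = Δv₁ + Δv₂ = 2946 m/s.

Δv_total ≈ 2950 m/s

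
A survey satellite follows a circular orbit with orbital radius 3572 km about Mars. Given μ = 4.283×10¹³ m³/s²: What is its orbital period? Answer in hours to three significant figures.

r = 3572 km = 3.572×10⁶ m.
Kepler's third law: T = 2π√(r³/μ) = 2π√((3.572×10⁶)³ / 4.283×10¹³).
r³/μ = 1.064×10⁶ s², so T = 2π × 1.032×10³ = 6.481×10³ s.
Converting: 6.481×10³ s ÷ 3600 = 1.800 hours.

T ≈ 1.80 hours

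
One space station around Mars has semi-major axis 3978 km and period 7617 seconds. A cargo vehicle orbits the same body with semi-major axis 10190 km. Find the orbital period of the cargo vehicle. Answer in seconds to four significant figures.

Kepler's third law: T² ∝ a³, so T₂ = T₁ (a₂/a₁)^(3/2).
a₂/a₁ = 2.562, (a₂/a₁)^(3/2) = 4.100.
T₂ = 7617 × 4.100 = 31230 seconds.

T₂ ≈ 31230 seconds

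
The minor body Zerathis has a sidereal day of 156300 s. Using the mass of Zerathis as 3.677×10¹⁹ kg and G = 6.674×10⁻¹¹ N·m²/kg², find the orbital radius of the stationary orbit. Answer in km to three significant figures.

r_sync ≈ 1150 km

μ = GM = 6.674×10⁻¹¹ × 3.677×10¹⁹ = 2.454×10⁹ m³/s².
A synchronous orbit has period T, so by Kepler's third law a = (μT²/4π²)^(1/3).
μT²/4π² = 2.454×10⁹ × (1.563×10⁵)² / 39.48 = 1.519×10¹⁸ m³.
a = 1.149×10⁶ m = 1149.4 km.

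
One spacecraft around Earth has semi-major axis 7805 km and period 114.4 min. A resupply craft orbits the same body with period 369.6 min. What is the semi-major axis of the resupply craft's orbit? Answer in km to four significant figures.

Kepler's third law: a³ ∝ T², so a₂ = a₁ (T₂/T₁)^(2/3).
T₂/T₁ = 3.231, (T₂/T₁)^(2/3) = 2.185.
a₂ = 7805 × 2.185 = 17060 km.

a₂ ≈ 17060 km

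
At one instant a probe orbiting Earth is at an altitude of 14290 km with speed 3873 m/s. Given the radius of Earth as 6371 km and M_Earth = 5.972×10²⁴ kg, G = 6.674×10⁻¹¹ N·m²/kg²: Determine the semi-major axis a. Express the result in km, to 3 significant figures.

a ≈ 16900 km

μ = GM = 6.674×10⁻¹¹ × 5.972×10²⁴ = 3.986×10¹⁴ m³/s².
r = 6371 + 14290 = 20661 km = 2.066×10⁷ m.
Specific orbital energy ε = v²/2 − μ/r = (3873)²/2 − 3.986×10¹⁴/2.066×10⁷ = -1.179×10⁷ J/kg.
Since ε = −μ/(2a), a = −μ/(2ε) = 1.690×10⁷ m = 16902 km.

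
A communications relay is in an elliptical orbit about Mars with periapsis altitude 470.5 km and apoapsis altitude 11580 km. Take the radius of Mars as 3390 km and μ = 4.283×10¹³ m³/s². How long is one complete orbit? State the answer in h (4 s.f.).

r_p = 3390 + 470.5 = 3860.5 km = 3.8605×10⁶ m.
r_a = 3390 + 11580 = 14970 km = 1.4970×10⁷ m.
Semi-major axis a = (r_p + r_a)/2 = (3860.5 + 14970)/2 = 9415.2 km = 9.415×10⁶ m.
By Kepler's third law T = 2π√(a³/μ) = 2π × 4.414×10³ = 2.774×10⁴ s.
= 7.705 h.

T ≈ 7.705 h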